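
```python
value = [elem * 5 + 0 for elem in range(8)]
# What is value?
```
Trace:
  elem=0
  elem=1
  elem=2
  elem=3
  elem=4
  elem=5
  elem=6
  elem=7
  value=[0, 5, 10, 15, 20, 25, 30, 35]

Final answer: [0, 5, 10, 15, 20, 25, 30, 35]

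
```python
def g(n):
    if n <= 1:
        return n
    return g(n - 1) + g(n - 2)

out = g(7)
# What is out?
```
Call trace (a repeated sub-call is expanded the first time; later identical calls just restate its return value):
g(n=7)
  g(n=6)
    g(n=5)
      g(n=4)
        g(n=3)
          g(n=2)
            g(n=1)
            -> return 1
            g(n=0)
            -> return 0
          -> return 1
          g(n=1)
          -> return 1
        -> return 2
        g(n=2) -> return 1  (same call as traced above)
      -> return 3
      g(n=3) -> return 2  (same call as traced above)
    -> return 5
    g(n=4) -> return 3  (same call as traced above)
  -> return 8
  g(n=5) -> return 5  (same call as traced above)
-> return 13

Final answer: 13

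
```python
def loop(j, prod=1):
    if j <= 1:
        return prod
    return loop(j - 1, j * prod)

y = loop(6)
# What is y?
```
Call trace:
loop(j=6, prod=1)
  loop(j=5, prod=6)
    loop(j=4, prod=30)
      loop(j=3, prod=120)
        loop(j=2, prod=360)
          loop(j=1, prod=720)
          -> return 720
        -> return 720
      -> return 720
    -> return 720
  -> return 720
-> return 720

Final answer: 720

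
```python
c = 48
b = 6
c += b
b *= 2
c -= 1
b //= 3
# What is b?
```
Trace:
  c=48
  c=48, b=6
  c=54, b=6
  c=54, b=12
  c=53, b=12
  c=53, b=4

Final answer: 4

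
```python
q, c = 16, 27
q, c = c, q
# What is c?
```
Trace:
  q=16, c=27
  q=27, c=16

Final answer: 16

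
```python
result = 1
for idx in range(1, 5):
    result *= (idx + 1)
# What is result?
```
Trace:
  result=1
  result=2, idx=1
  result=6, idx=2
  result=24, idx=3
  result=120, idx=4

Final answer: 120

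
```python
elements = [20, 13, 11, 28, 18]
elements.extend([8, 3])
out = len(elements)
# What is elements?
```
Trace:
  elements=[20, 13, 11, 28, 18]
  elements=[20, 13, 11, 28, 18, 8, 3]
  elements=[20, 13, 11, 28, 18, 8, 3], out=7

Final answer: [20, 13, 11, 28, 18, 8, 3]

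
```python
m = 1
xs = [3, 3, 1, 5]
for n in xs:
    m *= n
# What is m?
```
Trace:
  m=1
  m=3, n=3
  m=9, n=3
  m=9, n=1
  m=45, n=5

Final answer: 45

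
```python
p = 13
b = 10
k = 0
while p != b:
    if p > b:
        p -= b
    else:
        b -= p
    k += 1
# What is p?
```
Trace:
  p=13
  p=13, b=10
  p=13, b=10, k=0
  p=3, b=10, k=1
  p=3, b=7, k=2
  p=3, b=4, k=3
  p=3, b=1, k=4
  p=2, b=1, k=5
  p=1, b=1, k=6

Final answer: 1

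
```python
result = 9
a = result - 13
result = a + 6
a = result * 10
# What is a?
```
Trace:
  result=9
  result=9, a=-4
  result=2, a=-4
  result=2, a=20

Final answer: 20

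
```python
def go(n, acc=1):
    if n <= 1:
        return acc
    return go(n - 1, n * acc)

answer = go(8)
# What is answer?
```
Call trace:
go(n=8, acc=1)
  go(n=7, acc=8)
    go(n=6, acc=56)
      go(n=5, acc=336)
        go(n=4, acc=1680)
          go(n=3, acc=6720)
            go(n=2, acc=20160)
              go(n=1, acc=40320)
              -> return 40320
            -> return 40320
          -> return 40320
        -> return 40320
      -> return 40320
    -> return 40320
  -> return 40320
-> return 40320

Final answer: 40320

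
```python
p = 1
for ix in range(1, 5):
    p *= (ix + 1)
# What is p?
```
Trace:
  p=1
  p=2, ix=1
  p=6, ix=2
  p=24, ix=3
  p=120, ix=4

Final answer: 120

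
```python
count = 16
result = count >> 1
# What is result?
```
Trace:
  count=16
  count=16, result=8

Final answer: 8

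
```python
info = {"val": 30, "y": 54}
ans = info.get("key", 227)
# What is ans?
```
Trace:
  info={'val': 30, 'y': 54}
  info={'val': 30, 'y': 54}, ans=227

Final answer: 227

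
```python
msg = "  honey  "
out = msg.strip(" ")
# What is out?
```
Trace:
  msg='  honey  '
  msg='  honey  ', out='honey'

Final answer: 'honey'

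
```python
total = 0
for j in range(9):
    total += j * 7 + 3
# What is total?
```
Trace:
  total=0
  total=3, j=0
  total=13, j=1
  total=30, j=2
  total=54, j=3
  total=85, j=4
  total=123, j=5
  total=168, j=6
  total=220, j=7
  total=279, j=8

Final answer: 279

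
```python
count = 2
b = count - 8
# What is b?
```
Trace:
  count=2
  count=2, b=-6

Final answer: -6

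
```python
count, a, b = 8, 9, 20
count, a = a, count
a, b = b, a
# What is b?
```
Trace:
  count=8, a=9, b=20
  count=9, a=8, b=20
  count=9, a=20, b=8

Final answer: 8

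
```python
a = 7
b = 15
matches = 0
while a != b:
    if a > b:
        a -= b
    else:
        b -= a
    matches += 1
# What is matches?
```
Trace:
  a=7
  a=7, b=15
  a=7, b=15, matches=0
  a=7, b=8, matches=1
  a=7, b=1, matches=2
  a=6, b=1, matches=3
  a=5, b=1, matches=4
  a=4, b=1, matches=5
  a=3, b=1, matches=6
  a=2, b=1, matches=7
  a=1, b=1, matches=8

Final answer: 8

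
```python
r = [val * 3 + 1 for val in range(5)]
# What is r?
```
Trace:
  val=0
  val=1
  val=2
  val=3
  val=4
  r=[1, 4, 7, 10, 13]

Final answer: [1, 4, 7, 10, 13]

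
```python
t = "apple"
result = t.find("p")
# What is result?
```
Trace:
  t='apple'
  t='apple', result=1

Final answer: 1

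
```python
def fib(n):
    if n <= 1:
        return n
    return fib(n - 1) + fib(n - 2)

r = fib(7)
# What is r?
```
Call trace (a repeated sub-call is expanded the first time; later identical calls just restate its return value):
fib(n=7)
  fib(n=6)
    fib(n=5)
      fib(n=4)
        fib(n=3)
          fib(n=2)
            fib(n=1)
            -> return 1
            fib(n=0)
            -> return 0
          -> return 1
          fib(n=1)
          -> return 1
        -> return 2
        fib(n=2) -> return 1  (same call as traced above)
      -> return 3
      fib(n=3) -> return 2  (same call as traced above)
    -> return 5
    fib(n=4) -> return 3  (same call as traced above)
  -> return 8
  fib(n=5) -> return 5  (same call as traced above)
-> return 13

Final answer: 13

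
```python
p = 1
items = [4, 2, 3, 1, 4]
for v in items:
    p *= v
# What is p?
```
Trace:
  p=1
  p=4, v=4
  p=8, v=2
  p=24, v=3
  p=24, v=1
  p=96, v=4

Final answer: 96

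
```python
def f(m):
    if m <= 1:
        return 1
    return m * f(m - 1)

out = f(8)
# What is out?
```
Call trace:
f(m=8)
  f(m=7)
    f(m=6)
      f(m=5)
        f(m=4)
          f(m=3)
            f(m=2)
              f(m=1)
              -> return 1
            -> return 2
          -> return 6
        -> return 24
      -> return 120
    -> return 720
  -> return 5040
-> return 40320

Final answer: 40320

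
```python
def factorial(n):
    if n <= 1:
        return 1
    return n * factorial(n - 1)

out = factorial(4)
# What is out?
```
Call trace:
factorial(n=4)
  factorial(n=3)
    factorial(n=2)
      factorial(n=1)
      -> return 1
    -> return 2
  -> return 6
-> return 24

Final answer: 24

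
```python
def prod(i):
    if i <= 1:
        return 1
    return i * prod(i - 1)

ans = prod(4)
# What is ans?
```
Call trace:
prod(i=4)
  prod(i=3)
    prod(i=2)
      prod(i=1)
      -> return 1
    -> return 2
  -> return 6
-> return 24

Final answer: 24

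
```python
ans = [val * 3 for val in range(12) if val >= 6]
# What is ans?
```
Trace:
  val=0
  val=1
  val=2
  val=3
  val=4
  val=5
  val=6
  val=7
  val=8
  val=9
  val=10
  val=11
  ans=[18, 21, 24, 27, 30, 33]

Final answer: [18, 21, 24, 27, 30, 33]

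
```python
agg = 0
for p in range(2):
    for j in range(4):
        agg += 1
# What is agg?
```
Trace:
  agg=0
  agg=1, p=0, j=0
  agg=2, p=0, j=1
  agg=3, p=0, j=2
  agg=4, p=0, j=3
  agg=5, p=1, j=0
  agg=6, p=1, j=1
  agg=7, p=1, j=2
  agg=8, p=1, j=3

Final answer: 8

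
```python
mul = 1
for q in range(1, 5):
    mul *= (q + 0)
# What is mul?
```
Trace:
  mul=1
  mul=1, q=1
  mul=2, q=2
  mul=6, q=3
  mul=24, q=4

Final answer: 24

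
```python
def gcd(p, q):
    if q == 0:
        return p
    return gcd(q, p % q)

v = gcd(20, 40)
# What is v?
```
Call trace:
gcd(p=20, q=40)
  gcd(p=40, q=20)
    gcd(p=20, q=0)
    -> return 20
  -> return 20
-> return 20

Final answer: 20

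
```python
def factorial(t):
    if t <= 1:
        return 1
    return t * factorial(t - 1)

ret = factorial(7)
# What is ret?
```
Call trace:
factorial(t=7)
  factorial(t=6)
    factorial(t=5)
      factorial(t=4)
        factorial(t=3)
          factorial(t=2)
            factorial(t=1)
            -> return 1
          -> return 2
        -> return 6
      -> return 24
    -> return 120
  -> return 720
-> return 5040

Final answer: 5040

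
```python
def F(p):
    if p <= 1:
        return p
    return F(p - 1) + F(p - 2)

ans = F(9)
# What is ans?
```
Call trace (a repeated sub-call is expanded the first time; later identical calls just restate its return value):
F(p=9)
  F(p=8)
    F(p=7)
      F(p=6)
        F(p=5)
          F(p=4)
            F(p=3)
              F(p=2)
                F(p=1)
                -> return 1
                F(p=0)
                -> return 0
              -> return 1
              F(p=1)
              -> return 1
            -> return 2
            F(p=2) -> return 1  (same call as traced above)
          -> return 3
          F(p=3) -> return 2  (same call as traced above)
        -> return 5
        F(p=4) -> return 3  (same call as traced above)
      -> return 8
      F(p=5) -> return 5  (same call as traced above)
    -> return 13
    F(p=6) -> return 8  (same call as traced above)
  -> return 21
  F(p=7) -> return 13  (same call as traced above)
-> return 34

Final answer: 34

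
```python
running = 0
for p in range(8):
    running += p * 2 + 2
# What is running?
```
Trace:
  running=0
  running=2, p=0
  running=6, p=1
  running=12, p=2
  running=20, p=3
  running=30, p=4
  running=42, p=5
  running=56, p=6
  running=72, p=7

Final answer: 72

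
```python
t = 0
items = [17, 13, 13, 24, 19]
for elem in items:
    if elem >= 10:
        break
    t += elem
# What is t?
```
Trace:
  t=0
  t=0, elem=17

Final answer: 0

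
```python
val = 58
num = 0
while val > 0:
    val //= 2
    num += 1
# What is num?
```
Trace:
  val=58
  val=58, num=0
  val=29, num=1
  val=14, num=2
  val=7, num=3
  val=3, num=4
  val=1, num=5
  val=0, num=6

Final answer: 6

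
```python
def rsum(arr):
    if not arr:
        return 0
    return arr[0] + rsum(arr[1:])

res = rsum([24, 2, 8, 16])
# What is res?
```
Call trace:
rsum(arr=[24, 2, 8, 16])
  rsum(arr=[2, 8, 16])
    rsum(arr=[8, 16])
      rsum(arr=[16])
        rsum(arr=[])
        -> return 0
      -> return 16
    -> return 24
  -> return 26
-> return 50

Final answer: 50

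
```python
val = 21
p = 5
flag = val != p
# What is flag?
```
Trace:
  val=21
  val=21, p=5
  val=21, p=5, flag=True

Final answer: True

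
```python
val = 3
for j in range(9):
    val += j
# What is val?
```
Trace:
  val=3
  val=3, j=0
  val=4, j=1
  val=6, j=2
  val=9, j=3
  val=13, j=4
  val=18, j=5
  val=24, j=6
  val=31, j=7
  val=39, j=8

Final answer: 39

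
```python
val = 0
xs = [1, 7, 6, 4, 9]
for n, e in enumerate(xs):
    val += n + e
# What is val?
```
Trace:
  val=0
  val=1, n=0, e=1
  val=9, n=1, e=7
  val=17, n=2, e=6
  val=24, n=3, e=4
  val=37, n=4, e=9

Final answer: 37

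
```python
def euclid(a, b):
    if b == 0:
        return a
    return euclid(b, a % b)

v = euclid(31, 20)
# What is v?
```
Call trace:
euclid(a=31, b=20)
  euclid(a=20, b=11)
    euclid(a=11, b=9)
      euclid(a=9, b=2)
        euclid(a=2, b=1)
          euclid(a=1, b=0)
          -> return 1
        -> return 1
      -> return 1
    -> return 1
  -> return 1
-> return 1

Final answer: 1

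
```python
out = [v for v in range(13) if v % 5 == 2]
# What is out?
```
Trace:
  v=0
  v=1
  v=2
  v=3
  v=4
  v=5
  v=6
  v=7
  v=8
  v=9
  v=10
  v=11
  v=12
  out=[2, 7, 12]

Final answer: [2, 7, 12]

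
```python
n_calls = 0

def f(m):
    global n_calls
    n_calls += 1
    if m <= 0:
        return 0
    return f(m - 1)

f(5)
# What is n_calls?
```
Call trace:
f(m=5)
  f(m=4)
    f(m=3)
      f(m=2)
        f(m=1)
          f(m=0)
          -> return 0
        -> return 0
      -> return 0
    -> return 0
  -> return 0
-> return 0

n_calls is incremented once per call. f is entered once for each m = 5, 4, 3, 2, 1, 0 (the m <= 0 call returns without recursing), i.e. 5 + 1 calls.
n_calls = 6

Final answer: 6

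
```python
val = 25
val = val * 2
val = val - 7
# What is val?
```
Trace:
  val=25
  val=50
  val=43

Final answer: 43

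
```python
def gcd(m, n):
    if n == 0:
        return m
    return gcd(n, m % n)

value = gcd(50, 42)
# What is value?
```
Call trace:
gcd(m=50, n=42)
  gcd(m=42, n=8)
    gcd(m=8, n=2)
      gcd(m=2, n=0)
      -> return 2
    -> return 2
  -> return 2
-> return 2

Final answer: 2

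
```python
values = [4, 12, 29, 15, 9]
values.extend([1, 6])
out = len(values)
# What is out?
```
Trace:
  values=[4, 12, 29, 15, 9]
  values=[4, 12, 29, 15, 9, 1, 6]
  values=[4, 12, 29, 15, 9, 1, 6], out=7

Final answer: 7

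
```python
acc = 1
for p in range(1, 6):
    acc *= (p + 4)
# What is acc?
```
Trace:
  acc=1
  acc=5, p=1
  acc=30, p=2
  acc=210, p=3
  acc=1680, p=4
  acc=15120, p=5

Final answer: 15120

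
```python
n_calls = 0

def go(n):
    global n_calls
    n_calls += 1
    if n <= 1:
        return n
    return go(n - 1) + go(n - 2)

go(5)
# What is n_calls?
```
Call trace (a repeated sub-call is expanded the first time; later identical calls just restate its return value):
go(n=5)
  go(n=4)
    go(n=3)
      go(n=2)
        go(n=1)
        -> return 1
        go(n=0)
        -> return 0
      -> return 1
      go(n=1)
      -> return 1
    -> return 2
    go(n=2) -> return 1  (same call as traced above)
  -> return 3
  go(n=3) -> return 2  (same call as traced above)
-> return 5

n_calls is incremented once per call, so count the calls in each subtree. Let C(n) = number of calls made by go(n).
C(0) = C(1) = 1 (base case, no recursion); C(n) = 1 + C(n - 1) + C(n - 2) otherwise.
C(2) = 1 + C(1) + C(0) = 1 + 1 + 1 = 3
C(3) = 1 + C(2) + C(1) = 1 + 3 + 1 = 5
C(4) = 1 + C(3) + C(2) = 1 + 5 + 3 = 9
C(5) = 1 + C(4) + C(3) = 1 + 9 + 5 = 15
n_calls = C(5) = 15

Final answer: 15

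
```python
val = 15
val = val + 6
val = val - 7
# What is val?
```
Trace:
  val=15
  val=21
  val=14

Final answer: 14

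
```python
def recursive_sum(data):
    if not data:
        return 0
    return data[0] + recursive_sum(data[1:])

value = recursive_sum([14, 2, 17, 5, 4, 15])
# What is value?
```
Call trace:
recursive_sum(data=[14, 2, 17, 5, 4, 15])
  recursive_sum(data=[2, 17, 5, 4, 15])
    recursive_sum(data=[17, 5, 4, 15])
      recursive_sum(data=[5, 4, 15])
        recursive_sum(data=[4, 15])
          recursive_sum(data=[15])
            recursive_sum(data=[])
            -> return 0
          -> return 15
        -> return 19
      -> return 24
    -> return 41
  -> return 43
-> return 57

Final answer: 57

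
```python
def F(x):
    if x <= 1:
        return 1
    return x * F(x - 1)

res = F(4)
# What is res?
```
Call trace:
F(x=4)
  F(x=3)
    F(x=2)
      F(x=1)
      -> return 1
    -> return 2
  -> return 6
-> return 24

Final answer: 24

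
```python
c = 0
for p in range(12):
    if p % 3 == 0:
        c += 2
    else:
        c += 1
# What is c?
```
Trace:
  c=0
  c=2, p=0
  c=3, p=1
  c=4, p=2
  c=6, p=3
  c=7, p=4
  c=8, p=5
  c=10, p=6
  c=11, p=7
  c=12, p=8
  c=14, p=9
  c=15, p=10
  c=16, p=11

Final answer: 16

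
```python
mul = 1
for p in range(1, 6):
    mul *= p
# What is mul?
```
Trace:
  mul=1
  mul=1, p=1
  mul=2, p=2
  mul=6, p=3
  mul=24, p=4
  mul=120, p=5

Final answer: 120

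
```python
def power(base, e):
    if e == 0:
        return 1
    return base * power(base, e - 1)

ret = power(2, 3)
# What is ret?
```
Call trace:
power(base=2, e=3)
  power(base=2, e=2)
    power(base=2, e=1)
      power(base=2, e=0)
      -> return 1
    -> return 2
  -> return 4
-> return 8

Final answer: 8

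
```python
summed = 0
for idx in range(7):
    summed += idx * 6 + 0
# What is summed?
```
Trace:
  summed=0
  summed=0, idx=0
  summed=6, idx=1
  summed=18, idx=2
  summed=36, idx=3
  summed=60, idx=4
  summed=90, idx=5
  summed=126, idx=6

Final answer: 126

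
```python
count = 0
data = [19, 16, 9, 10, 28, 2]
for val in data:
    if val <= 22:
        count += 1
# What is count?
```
Trace:
  count=0
  count=1, val=19
  count=2, val=16
  count=3, val=9
  count=4, val=10
  count=4, val=28
  count=5, val=2

Final answer: 5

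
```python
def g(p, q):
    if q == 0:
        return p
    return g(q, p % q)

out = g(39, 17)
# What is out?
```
Call trace:
g(p=39, q=17)
  g(p=17, q=5)
    g(p=5, q=2)
      g(p=2, q=1)
        g(p=1, q=0)
        -> return 1
      -> return 1
    -> return 1
  -> return 1
-> return 1

Final answer: 1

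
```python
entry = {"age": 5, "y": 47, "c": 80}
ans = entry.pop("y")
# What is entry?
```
Trace:
  entry={'age': 5, 'y': 47, 'c': 80}
  entry={'age': 5, 'c': 80}, ans=47

Final answer: {'age': 5, 'c': 80}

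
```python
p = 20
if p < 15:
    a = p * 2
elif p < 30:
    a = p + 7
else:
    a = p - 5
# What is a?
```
Trace:
  p=20
  p=20, a=27

Final answer: 27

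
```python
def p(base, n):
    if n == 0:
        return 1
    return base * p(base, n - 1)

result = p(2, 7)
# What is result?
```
Call trace:
p(base=2, n=7)
  p(base=2, n=6)
    p(base=2, n=5)
      p(base=2, n=4)
        p(base=2, n=3)
          p(base=2, n=2)
            p(base=2, n=1)
              p(base=2, n=0)
              -> return 1
            -> return 2
          -> return 4
        -> return 8
      -> return 16
    -> return 32
  -> return 64
-> return 128

Final answer: 128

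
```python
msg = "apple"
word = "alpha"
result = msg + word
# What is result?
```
Trace:
  msg='apple'
  msg='apple', word='alpha'
  msg='apple', word='alpha', result='applealpha'

Final answer: 'applealpha'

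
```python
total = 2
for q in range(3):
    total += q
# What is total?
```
Trace:
  total=2
  total=2, q=0
  total=3, q=1
  total=5, q=2

Final answer: 5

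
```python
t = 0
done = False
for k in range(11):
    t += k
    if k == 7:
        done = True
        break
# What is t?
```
Trace:
  t=0
  t=0, done=False
  t=0, done=False, k=0
  t=1, done=False, k=1
  t=3, done=False, k=2
  t=6, done=False, k=3
  t=10, done=False, k=4
  t=15, done=False, k=5
  t=21, done=False, k=6
  t=28, done=True, k=7

Final answer: 28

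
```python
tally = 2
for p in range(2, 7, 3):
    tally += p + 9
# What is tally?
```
Trace:
  tally=2
  tally=13, p=2
  tally=27, p=5

Final answer: 27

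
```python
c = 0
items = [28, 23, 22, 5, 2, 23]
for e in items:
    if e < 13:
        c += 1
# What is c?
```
Trace:
  c=0
  c=0, e=28
  c=0, e=23
  c=0, e=22
  c=1, e=5
  c=2, e=2
  c=2, e=23

Final answer: 2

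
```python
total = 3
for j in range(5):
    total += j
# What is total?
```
Trace:
  total=3
  total=3, j=0
  total=4, j=1
  total=6, j=2
  total=9, j=3
  total=13, j=4

Final answer: 13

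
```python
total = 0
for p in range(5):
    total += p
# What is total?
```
Trace:
  total=0
  total=0, p=0
  total=1, p=1
  total=3, p=2
  total=6, p=3
  total=10, p=4

Final answer: 10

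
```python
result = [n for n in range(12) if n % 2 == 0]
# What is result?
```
Trace:
  n=0
  n=1
  n=2
  n=3
  n=4
  n=5
  n=6
  n=7
  n=8
  n=9
  n=10
  n=11
  result=[0, 2, 4, 6, 8, 10]

Final answer: [0, 2, 4, 6, 8, 10]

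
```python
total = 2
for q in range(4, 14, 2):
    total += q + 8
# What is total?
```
Trace:
  total=2
  total=14, q=4
  total=28, q=6
  total=44, q=8
  total=62, q=10
  total=82, q=12

Final answer: 82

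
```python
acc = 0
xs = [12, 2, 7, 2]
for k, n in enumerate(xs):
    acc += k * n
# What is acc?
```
Trace:
  acc=0
  acc=0, k=0, n=12
  acc=2, k=1, n=2
  acc=16, k=2, n=7
  acc=22, k=3, n=2

Final answer: 22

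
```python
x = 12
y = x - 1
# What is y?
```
Trace:
  x=12
  x=12, y=11

Final answer: 11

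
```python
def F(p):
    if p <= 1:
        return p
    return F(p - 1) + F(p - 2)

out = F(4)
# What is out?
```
Call trace (a repeated sub-call is expanded the first time; later identical calls just restate its return value):
F(p=4)
  F(p=3)
    F(p=2)
      F(p=1)
      -> return 1
      F(p=0)
      -> return 0
    -> return 1
    F(p=1)
    -> return 1
  -> return 2
  F(p=2) -> return 1  (same call as traced above)
-> return 3

Final answer: 3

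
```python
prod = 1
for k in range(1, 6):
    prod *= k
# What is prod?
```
Trace:
  prod=1
  prod=1, k=1
  prod=2, k=2
  prod=6, k=3
  prod=24, k=4
  prod=120, k=5

Final answer: 120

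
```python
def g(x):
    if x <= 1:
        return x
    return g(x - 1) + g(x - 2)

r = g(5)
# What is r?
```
Call trace (a repeated sub-call is expanded the first time; later identical calls just restate its return value):
g(x=5)
  g(x=4)
    g(x=3)
      g(x=2)
        g(x=1)
        -> return 1
        g(x=0)
        -> return 0
      -> return 1
      g(x=1)
      -> return 1
    -> return 2
    g(x=2) -> return 1  (same call as traced above)
  -> return 3
  g(x=3) -> return 2  (same call as traced above)
-> return 5

Final answer: 5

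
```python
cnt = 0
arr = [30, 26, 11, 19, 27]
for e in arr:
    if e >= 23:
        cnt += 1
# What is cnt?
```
Trace:
  cnt=0
  cnt=1, e=30
  cnt=2, e=26
  cnt=2, e=11
  cnt=2, e=19
  cnt=3, e=27

Final answer: 3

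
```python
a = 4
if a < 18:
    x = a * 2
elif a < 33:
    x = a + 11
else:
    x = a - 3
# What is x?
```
Trace:
  a=4
  a=4, x=8

Final answer: 8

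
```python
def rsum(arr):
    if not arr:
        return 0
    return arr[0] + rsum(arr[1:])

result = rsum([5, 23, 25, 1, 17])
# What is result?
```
Call trace:
rsum(arr=[5, 23, 25, 1, 17])
  rsum(arr=[23, 25, 1, 17])
    rsum(arr=[25, 1, 17])
      rsum(arr=[1, 17])
        rsum(arr=[17])
          rsum(arr=[])
          -> return 0
        -> return 17
      -> return 18
    -> return 43
  -> return 66
-> return 71

Final answer: 71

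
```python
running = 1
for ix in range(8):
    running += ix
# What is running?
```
Trace:
  running=1
  running=1, ix=0
  running=2, ix=1
  running=4, ix=2
  running=7, ix=3
  running=11, ix=4
  running=16, ix=5
  running=22, ix=6
  running=29, ix=7

Final answer: 29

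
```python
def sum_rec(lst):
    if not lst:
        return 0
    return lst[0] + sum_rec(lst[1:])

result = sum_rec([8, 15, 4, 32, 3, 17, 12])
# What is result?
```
Call trace:
sum_rec(lst=[8, 15, 4, 32, 3, 17, 12])
  sum_rec(lst=[15, 4, 32, 3, 17, 12])
    sum_rec(lst=[4, 32, 3, 17, 12])
      sum_rec(lst=[32, 3, 17, 12])
        sum_rec(lst=[3, 17, 12])
          sum_rec(lst=[17, 12])
            sum_rec(lst=[12])
              sum_rec(lst=[])
              -> return 0
            -> return 12
          -> return 29
        -> return 32
      -> return 64
    -> return 68
  -> return 83
-> return 91

Final answer: 91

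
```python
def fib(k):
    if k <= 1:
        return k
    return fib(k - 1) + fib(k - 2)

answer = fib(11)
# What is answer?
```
Call trace (a repeated sub-call is expanded the first time; later identical calls just restate its return value):
fib(k=11)
  fib(k=10)
    fib(k=9)
      fib(k=8)
        fib(k=7)
          fib(k=6)
            fib(k=5)
              fib(k=4)
                fib(k=3)
                  fib(k=2)
                    fib(k=1)
                    -> return 1
                    fib(k=0)
                    -> return 0
                  -> return 1
                  fib(k=1)
                  -> return 1
                -> return 2
                fib(k=2) -> return 1  (same call as traced above)
              -> return 3
              fib(k=3) -> return 2  (same call as traced above)
            -> return 5
            fib(k=4) -> return 3  (same call as traced above)
          -> return 8
          fib(k=5) -> return 5  (same call as traced above)
        -> return 13
        fib(k=6) -> return 8  (same call as traced above)
      -> return 21
      fib(k=7) -> return 13  (same call as traced above)
    -> return 34
    fib(k=8) -> return 21  (same call as traced above)
  -> return 55
  fib(k=9) -> return 34  (same call as traced above)
-> return 89

Final answer: 89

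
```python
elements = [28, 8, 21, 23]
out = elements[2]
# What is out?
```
Trace:
  elements=[28, 8, 21, 23]
  elements=[28, 8, 21, 23], out=21

Final answer: 21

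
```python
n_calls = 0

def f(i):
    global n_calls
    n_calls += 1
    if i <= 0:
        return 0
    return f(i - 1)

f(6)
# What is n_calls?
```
Call trace:
f(i=6)
  f(i=5)
    f(i=4)
      f(i=3)
        f(i=2)
          f(i=1)
            f(i=0)
            -> return 0
          -> return 0
        -> return 0
      -> return 0
    -> return 0
  -> return 0
-> return 0

n_calls is incremented once per call. f is entered once for each i = 6, 5, 4, 3, 2, 1, 0 (the i <= 0 call returns without recursing), i.e. 6 + 1 calls.
n_calls = 7

Final answer: 7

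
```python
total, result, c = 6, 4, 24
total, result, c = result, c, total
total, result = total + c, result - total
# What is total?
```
Trace:
  total=6, result=4, c=24
  total=4, result=24, c=6
  total=10, result=20, c=6

Final answer: 10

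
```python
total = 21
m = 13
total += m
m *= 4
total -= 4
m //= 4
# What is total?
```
Trace:
  total=21
  total=21, m=13
  total=34, m=13
  total=34, m=52
  total=30, m=52
  total=30, m=13

Final answer: 30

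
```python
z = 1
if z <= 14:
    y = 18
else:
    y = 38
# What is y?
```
Trace:
  z=1
  z=1, y=18

Final answer: 18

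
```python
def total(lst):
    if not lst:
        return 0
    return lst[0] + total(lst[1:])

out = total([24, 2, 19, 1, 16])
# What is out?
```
Call trace:
total(lst=[24, 2, 19, 1, 16])
  total(lst=[2, 19, 1, 16])
    total(lst=[19, 1, 16])
      total(lst=[1, 16])
        total(lst=[16])
          total(lst=[])
          -> return 0
        -> return 16
      -> return 17
    -> return 36
  -> return 38
-> return 62

Final answer: 62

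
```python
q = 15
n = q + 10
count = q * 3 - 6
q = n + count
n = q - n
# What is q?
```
Trace:
  q=15
  q=15, n=25
  q=15, n=25, count=39
  q=64, n=25, count=39
  q=64, n=39, count=39

Final answer: 64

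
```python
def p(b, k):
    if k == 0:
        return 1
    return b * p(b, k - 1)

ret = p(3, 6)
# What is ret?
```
Call trace:
p(b=3, k=6)
  p(b=3, k=5)
    p(b=3, k=4)
      p(b=3, k=3)
        p(b=3, k=2)
          p(b=3, k=1)
            p(b=3, k=0)
            -> return 1
          -> return 3
        -> return 9
      -> return 27
    -> return 81
  -> return 243
-> return 729

Final answer: 729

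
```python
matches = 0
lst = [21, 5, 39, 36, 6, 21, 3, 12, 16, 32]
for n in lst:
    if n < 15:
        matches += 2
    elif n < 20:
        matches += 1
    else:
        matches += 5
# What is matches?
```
Trace:
  matches=0
  matches=5, n=21
  matches=7, n=5
  matches=12, n=39
  matches=17, n=36
  matches=19, n=6
  matches=24, n=21
  matches=26, n=3
  matches=28, n=12
  matches=29, n=16
  matches=34, n=32

Final answer: 34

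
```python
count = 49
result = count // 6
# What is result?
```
Trace:
  count=49
  count=49, result=8

Final answer: 8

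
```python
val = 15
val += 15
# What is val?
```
Trace:
  val=15
  val=30

Final answer: 30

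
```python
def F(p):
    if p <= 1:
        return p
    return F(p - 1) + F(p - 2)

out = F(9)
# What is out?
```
Call trace (a repeated sub-call is expanded the first time; later identical calls just restate its return value):
F(p=9)
  F(p=8)
    F(p=7)
      F(p=6)
        F(p=5)
          F(p=4)
            F(p=3)
              F(p=2)
                F(p=1)
                -> return 1
                F(p=0)
                -> return 0
              -> return 1
              F(p=1)
              -> return 1
            -> return 2
            F(p=2) -> return 1  (same call as traced above)
          -> return 3
          F(p=3) -> return 2  (same call as traced above)
        -> return 5
        F(p=4) -> return 3  (same call as traced above)
      -> return 8
      F(p=5) -> return 5  (same call as traced above)
    -> return 13
    F(p=6) -> return 8  (same call as traced above)
  -> return 21
  F(p=7) -> return 13  (same call as traced above)
-> return 34

Final answer: 34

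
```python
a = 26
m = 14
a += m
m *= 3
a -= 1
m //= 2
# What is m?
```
Trace:
  a=26
  a=26, m=14
  a=40, m=14
  a=40, m=42
  a=39, m=42
  a=39, m=21

Final answer: 21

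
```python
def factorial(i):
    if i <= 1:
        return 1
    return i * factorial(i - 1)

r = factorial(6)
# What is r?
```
Call trace:
factorial(i=6)
  factorial(i=5)
    factorial(i=4)
      factorial(i=3)
        factorial(i=2)
          factorial(i=1)
          -> return 1
        -> return 2
      -> return 6
    -> return 24
  -> return 120
-> return 720

Final answer: 720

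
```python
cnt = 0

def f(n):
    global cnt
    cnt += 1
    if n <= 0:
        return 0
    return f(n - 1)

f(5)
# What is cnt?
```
Call trace:
f(n=5)
  f(n=4)
    f(n=3)
      f(n=2)
        f(n=1)
          f(n=0)
          -> return 0
        -> return 0
      -> return 0
    -> return 0
  -> return 0
-> return 0

cnt is incremented once per call. f is entered once for each n = 5, 4, 3, 2, 1, 0 (the n <= 0 call returns without recursing), i.e. 5 + 1 calls.
cnt = 6

Final answer: 6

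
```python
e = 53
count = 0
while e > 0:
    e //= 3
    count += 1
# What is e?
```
Trace:
  e=53
  e=53, count=0
  e=17, count=1
  e=5, count=2
  e=1, count=3
  e=0, count=4

Final answer: 0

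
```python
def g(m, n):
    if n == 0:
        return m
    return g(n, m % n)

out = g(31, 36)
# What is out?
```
Call trace:
g(m=31, n=36)
  g(m=36, n=31)
    g(m=31, n=5)
      g(m=5, n=1)
        g(m=1, n=0)
        -> return 1
      -> return 1
    -> return 1
  -> return 1
-> return 1

Final answer: 1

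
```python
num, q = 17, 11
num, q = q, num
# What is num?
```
Trace:
  num=17, q=11
  num=11, q=17

Final answer: 11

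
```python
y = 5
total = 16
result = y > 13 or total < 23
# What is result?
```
Trace:
  y=5
  y=5, total=16
  y=5, total=16, result=True

Final answer: True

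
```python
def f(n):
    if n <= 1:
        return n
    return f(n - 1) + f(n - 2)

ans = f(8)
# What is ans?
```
Call trace (a repeated sub-call is expanded the first time; later identical calls just restate its return value):
f(n=8)
  f(n=7)
    f(n=6)
      f(n=5)
        f(n=4)
          f(n=3)
            f(n=2)
              f(n=1)
              -> return 1
              f(n=0)
              -> return 0
            -> return 1
            f(n=1)
            -> return 1
          -> return 2
          f(n=2) -> return 1  (same call as traced above)
        -> return 3
        f(n=3) -> return 2  (same call as traced above)
      -> return 5
      f(n=4) -> return 3  (same call as traced above)
    -> return 8
    f(n=5) -> return 5  (same call as traced above)
  -> return 13
  f(n=6) -> return 8  (same call as traced above)
-> return 21

Final answer: 21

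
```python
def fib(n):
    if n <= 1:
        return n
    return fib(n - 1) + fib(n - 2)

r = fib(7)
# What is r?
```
Call trace (a repeated sub-call is expanded the first time; later identical calls just restate its return value):
fib(n=7)
  fib(n=6)
    fib(n=5)
      fib(n=4)
        fib(n=3)
          fib(n=2)
            fib(n=1)
            -> return 1
            fib(n=0)
            -> return 0
          -> return 1
          fib(n=1)
          -> return 1
        -> return 2
        fib(n=2) -> return 1  (same call as traced above)
      -> return 3
      fib(n=3) -> return 2  (same call as traced above)
    -> return 5
    fib(n=4) -> return 3  (same call as traced above)
  -> return 8
  fib(n=5) -> return 5  (same call as traced above)
-> return 13

Final answer: 13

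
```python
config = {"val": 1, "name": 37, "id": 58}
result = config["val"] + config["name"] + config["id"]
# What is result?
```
Trace:
  config={'val': 1, 'name': 37, 'id': 58}
  config={'val': 1, 'name': 37, 'id': 58}, result=96

Final answer: 96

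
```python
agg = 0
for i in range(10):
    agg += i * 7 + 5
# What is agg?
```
Trace:
  agg=0
  agg=5, i=0
  agg=17, i=1
  agg=36, i=2
  agg=62, i=3
  agg=95, i=4
  agg=135, i=5
  agg=182, i=6
  agg=236, i=7
  agg=297, i=8
  agg=365, i=9

Final answer: 365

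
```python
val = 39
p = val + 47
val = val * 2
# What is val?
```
Trace:
  val=39
  val=39, p=86
  val=78, p=86

Final answer: 78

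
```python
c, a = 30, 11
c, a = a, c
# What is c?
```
Trace:
  c=30, a=11
  c=11, a=30

Final answer: 11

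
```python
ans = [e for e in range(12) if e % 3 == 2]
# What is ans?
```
Trace:
  e=0
  e=1
  e=2
  e=3
  e=4
  e=5
  e=6
  e=7
  e=8
  e=9
  e=10
  e=11
  ans=[2, 5, 8, 11]

Final answer: [2, 5, 8, 11]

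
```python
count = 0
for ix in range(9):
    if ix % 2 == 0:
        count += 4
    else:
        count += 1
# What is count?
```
Trace:
  count=0
  count=4, ix=0
  count=5, ix=1
  count=9, ix=2
  count=10, ix=3
  count=14, ix=4
  count=15, ix=5
  count=19, ix=6
  count=20, ix=7
  count=24, ix=8

Final answer: 24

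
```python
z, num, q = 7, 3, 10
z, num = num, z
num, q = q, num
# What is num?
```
Trace:
  z=7, num=3, q=10
  z=3, num=7, q=10
  z=3, num=10, q=7

Final answer: 10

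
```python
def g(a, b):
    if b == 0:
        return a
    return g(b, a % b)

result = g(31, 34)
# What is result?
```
Call trace:
g(a=31, b=34)
  g(a=34, b=31)
    g(a=31, b=3)
      g(a=3, b=1)
        g(a=1, b=0)
        -> return 1
      -> return 1
    -> return 1
  -> return 1
-> return 1

Final answer: 1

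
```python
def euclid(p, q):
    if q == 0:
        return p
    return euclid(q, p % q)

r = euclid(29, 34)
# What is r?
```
Call trace:
euclid(p=29, q=34)
  euclid(p=34, q=29)
    euclid(p=29, q=5)
      euclid(p=5, q=4)
        euclid(p=4, q=1)
          euclid(p=1, q=0)
          -> return 1
        -> return 1
      -> return 1
    -> return 1
  -> return 1
-> return 1

Final answer: 1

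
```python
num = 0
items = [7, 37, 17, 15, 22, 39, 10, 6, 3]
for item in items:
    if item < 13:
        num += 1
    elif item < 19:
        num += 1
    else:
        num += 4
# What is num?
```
Trace:
  num=0
  num=1, item=7
  num=5, item=37
  num=6, item=17
  num=7, item=15
  num=11, item=22
  num=15, item=39
  num=16, item=10
  num=17, item=6
  num=18, item=3

Final answer: 18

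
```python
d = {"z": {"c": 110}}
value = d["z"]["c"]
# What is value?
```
Trace:
  d={'z': {'c': 110}}
  d={'z': {'c': 110}}, value=110

Final answer: 110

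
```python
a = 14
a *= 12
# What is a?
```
Trace:
  a=14
  a=168

Final answer: 168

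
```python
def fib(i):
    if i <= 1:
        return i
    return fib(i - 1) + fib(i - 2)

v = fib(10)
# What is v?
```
Call trace (a repeated sub-call is expanded the first time; later identical calls just restate its return value):
fib(i=10)
  fib(i=9)
    fib(i=8)
      fib(i=7)
        fib(i=6)
          fib(i=5)
            fib(i=4)
              fib(i=3)
                fib(i=2)
                  fib(i=1)
                  -> return 1
                  fib(i=0)
                  -> return 0
                -> return 1
                fib(i=1)
                -> return 1
              -> return 2
              fib(i=2) -> return 1  (same call as traced above)
            -> return 3
            fib(i=3) -> return 2  (same call as traced above)
          -> return 5
          fib(i=4) -> return 3  (same call as traced above)
        -> return 8
        fib(i=5) -> return 5  (same call as traced above)
      -> return 13
      fib(i=6) -> return 8  (same call as traced above)
    -> return 21
    fib(i=7) -> return 13  (same call as traced above)
  -> return 34
  fib(i=8) -> return 21  (same call as traced above)
-> return 55

Final answer: 55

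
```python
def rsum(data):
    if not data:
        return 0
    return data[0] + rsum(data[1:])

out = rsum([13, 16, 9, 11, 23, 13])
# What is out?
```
Call trace:
rsum(data=[13, 16, 9, 11, 23, 13])
  rsum(data=[16, 9, 11, 23, 13])
    rsum(data=[9, 11, 23, 13])
      rsum(data=[11, 23, 13])
        rsum(data=[23, 13])
          rsum(data=[13])
            rsum(data=[])
            -> return 0
          -> return 13
        -> return 36
      -> return 47
    -> return 56
  -> return 72
-> return 85

Final answer: 85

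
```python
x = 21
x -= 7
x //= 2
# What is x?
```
Trace:
  x=21
  x=14
  x=7

Final answer: 7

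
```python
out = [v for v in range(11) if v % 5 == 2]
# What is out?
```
Trace:
  v=0
  v=1
  v=2
  v=3
  v=4
  v=5
  v=6
  v=7
  v=8
  v=9
  v=10
  out=[2, 7]

Final answer: [2, 7]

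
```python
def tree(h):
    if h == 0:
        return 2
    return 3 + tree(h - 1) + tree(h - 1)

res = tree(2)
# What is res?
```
Call trace (a repeated sub-call is expanded the first time; later identical calls just restate its return value):
tree(h=2)
  tree(h=1)
    tree(h=0)
    -> return 2
    tree(h=0)
    -> return 2
  -> return 7
  tree(h=1) -> return 7  (same call as traced above)
-> return 17

Final answer: 17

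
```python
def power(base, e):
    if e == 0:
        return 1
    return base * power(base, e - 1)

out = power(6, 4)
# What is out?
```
Call trace:
power(base=6, e=4)
  power(base=6, e=3)
    power(base=6, e=2)
      power(base=6, e=1)
        power(base=6, e=0)
        -> return 1
      -> return 6
    -> return 36
  -> return 216
-> return 1296

Final answer: 1296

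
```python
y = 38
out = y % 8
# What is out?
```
Trace:
  y=38
  y=38, out=6

Final answer: 6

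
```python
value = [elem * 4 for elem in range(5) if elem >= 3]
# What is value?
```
Trace:
  elem=0
  elem=1
  elem=2
  elem=3
  elem=4
  value=[12, 16]

Final answer: [12, 16]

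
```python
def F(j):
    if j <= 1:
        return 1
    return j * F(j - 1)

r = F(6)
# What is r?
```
Call trace:
F(j=6)
  F(j=5)
    F(j=4)
      F(j=3)
        F(j=2)
          F(j=1)
          -> return 1
        -> return 2
      -> return 6
    -> return 24
  -> return 120
-> return 720

Final answer: 720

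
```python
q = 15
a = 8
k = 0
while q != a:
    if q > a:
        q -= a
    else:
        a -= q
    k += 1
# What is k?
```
Trace:
  q=15
  q=15, a=8
  q=15, a=8, k=0
  q=7, a=8, k=1
  q=7, a=1, k=2
  q=6, a=1, k=3
  q=5, a=1, k=4
  q=4, a=1, k=5
  q=3, a=1, k=6
  q=2, a=1, k=7
  q=1, a=1, k=8

Final answer: 8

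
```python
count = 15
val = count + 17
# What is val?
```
Trace:
  count=15
  count=15, val=32

Final answer: 32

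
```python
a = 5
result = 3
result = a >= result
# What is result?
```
Trace:
  a=5
  a=5, result=3
  a=5, result=True

Final answer: True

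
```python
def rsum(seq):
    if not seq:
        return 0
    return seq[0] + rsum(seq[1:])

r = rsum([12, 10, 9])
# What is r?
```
Call trace:
rsum(seq=[12, 10, 9])
  rsum(seq=[10, 9])
    rsum(seq=[9])
      rsum(seq=[])
      -> return 0
    -> return 9
  -> return 19
-> return 31

Final answer: 31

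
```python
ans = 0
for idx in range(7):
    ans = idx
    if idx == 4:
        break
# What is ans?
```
Trace:
  ans=0
  ans=0, idx=0
  ans=1, idx=1
  ans=2, idx=2
  ans=3, idx=3
  ans=4, idx=4

Final answer: 4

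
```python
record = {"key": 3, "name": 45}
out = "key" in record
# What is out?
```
Trace:
  record={'key': 3, 'name': 45}
  record={'key': 3, 'name': 45}, out=True

Final answer: True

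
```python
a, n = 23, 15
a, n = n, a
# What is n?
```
Trace:
  a=23, n=15
  a=15, n=23

Final answer: 23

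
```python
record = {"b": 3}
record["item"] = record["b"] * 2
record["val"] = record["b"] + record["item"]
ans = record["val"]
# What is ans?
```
Trace:
  record={'b': 3}
  record={'b': 3, 'item': 6}
  record={'b': 3, 'item': 6, 'val': 9}
  record={'b': 3, 'item': 6, 'val': 9}, ans=9

Final answer: 9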